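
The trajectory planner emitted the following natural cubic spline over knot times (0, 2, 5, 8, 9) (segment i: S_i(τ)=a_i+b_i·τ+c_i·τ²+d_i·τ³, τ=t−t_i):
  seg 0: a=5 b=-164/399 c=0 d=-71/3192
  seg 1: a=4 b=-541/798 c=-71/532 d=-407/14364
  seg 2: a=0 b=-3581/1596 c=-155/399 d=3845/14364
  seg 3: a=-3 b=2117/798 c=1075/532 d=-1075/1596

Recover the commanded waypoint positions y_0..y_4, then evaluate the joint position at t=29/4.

y_0=5 y_1=4 y_2=0 y_3=-3 y_4=1
S(29/4) = -7107/1792

y_0 = S_0(0) = a_0 = 5
y_1 = S_1(0) = a_1 = 4
y_2 = S_2(0) = a_2 = 0
y_3 = S_3(0) = a_3 = -3
y_4 = S_3(1) = 1
t_q=29/4 is in segment 2 (τ=9/4); S_2(τ)=-7107/1792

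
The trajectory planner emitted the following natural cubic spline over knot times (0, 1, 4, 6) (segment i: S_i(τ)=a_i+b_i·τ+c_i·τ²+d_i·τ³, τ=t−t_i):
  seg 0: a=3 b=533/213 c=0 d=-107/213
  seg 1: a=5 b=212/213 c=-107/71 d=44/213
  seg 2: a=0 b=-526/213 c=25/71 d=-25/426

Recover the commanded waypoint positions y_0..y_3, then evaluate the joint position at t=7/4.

y_0 = S_0(0) = a_0 = 3
y_1 = S_1(0) = a_1 = 5
y_2 = S_2(0) = a_2 = 0
y_3 = S_2(2) = -4
t_q=7/4 is in segment 1 (τ=3/4); S_1(τ)=354/71

y_0=3 y_1=5 y_2=0 y_3=-4
S(7/4) = 354/71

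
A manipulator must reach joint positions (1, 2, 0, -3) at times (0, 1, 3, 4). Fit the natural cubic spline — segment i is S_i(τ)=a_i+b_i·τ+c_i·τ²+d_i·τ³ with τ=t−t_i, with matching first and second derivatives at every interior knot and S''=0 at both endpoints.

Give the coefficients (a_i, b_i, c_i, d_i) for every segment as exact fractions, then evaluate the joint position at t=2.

  seg 0: a=1 b=5/4 c=0 d=-1/4
  seg 1: a=2 b=1/2 c=-3/4 d=0
  seg 2: a=0 b=-5/2 c=-3/4 d=1/4
S(2) = 7/4

Δ: Δ0=1, Δ1=-1, Δ2=-3
row 1: diag=6, rhs=-12; c'=1/3, d'=-2
row 2: denom=6−2·1/3=16/3; d'=(-12−2·-2)/(16/3)=-3/2
back: M2=-3/2
back: M1=-2−1/3·-3/2=-3/2
M: M0=0, M1=-3/2, M2=-3/2, M3=0
seg 0: a=1, c=M0/2=0, d=(M1−M0)/(6·1)=-1/4, b=Δ0−h0·(2M0+M1)/6=5/4
seg 1: a=2, c=M1/2=-3/4, d=(M2−M1)/(6·2)=0, b=Δ1−h1·(2M1+M2)/6=1/2
seg 2: a=0, c=M2/2=-3/4, d=(M3−M2)/(6·1)=1/4, b=Δ2−h2·(2M2+M3)/6=-5/2
t_q=2 → seg 1, τ=1; S=2+1/2·τ+-3/4·τ²+0·τ³=7/4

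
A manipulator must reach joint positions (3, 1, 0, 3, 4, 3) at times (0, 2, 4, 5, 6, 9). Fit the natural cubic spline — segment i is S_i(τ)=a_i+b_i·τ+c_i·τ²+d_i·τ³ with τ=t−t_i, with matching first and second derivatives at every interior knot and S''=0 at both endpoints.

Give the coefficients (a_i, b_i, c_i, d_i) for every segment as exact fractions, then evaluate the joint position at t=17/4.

  seg 0: a=3 b=-739/975 c=0 d=-59/975
  seg 1: a=1 b=-1447/975 c=-118/325 d=667/1560
  seg 2: a=0 b=4279/1950 c=2863/1300 d=-419/300
  seg 3: a=3 b=1879/780 c=-646/325 d=2257/3900
  seg 4: a=4 b=331/1950 c=-327/1300 d=109/3900
S(17/4) = 55279/83200

Δ: Δ0=-1, Δ1=-1/2, Δ2=3, Δ3=1, Δ4=-1/3
row 1: diag=8, rhs=3; c'=1/4, d'=3/8
row 2: denom=6−2·1/4=11/2; d'=(21−2·3/8)/(11/2)=81/22
row 3: denom=4−1·2/11=42/11; d'=(-12−1·81/22)/(42/11)=-115/28
row 4: denom=8−1·11/42=325/42; d'=(-8−1·-115/28)/(325/42)=-327/650
back: M4=-327/650
back: M3=-115/28−11/42·-327/650=-1292/325
back: M2=81/22−2/11·-1292/325=2863/650
back: M1=3/8−1/4·2863/650=-236/325
M: M0=0, M1=-236/325, M2=2863/650, M3=-1292/325, M4=-327/650, M5=0
seg 0: a=3, c=M0/2=0, d=(M1−M0)/(6·2)=-59/975, b=Δ0−h0·(2M0+M1)/6=-739/975
seg 1: a=1, c=M1/2=-118/325, d=(M2−M1)/(6·2)=667/1560, b=Δ1−h1·(2M1+M2)/6=-1447/975
seg 2: a=0, c=M2/2=2863/1300, d=(M3−M2)/(6·1)=-419/300, b=Δ2−h2·(2M2+M3)/6=4279/1950
seg 3: a=3, c=M3/2=-646/325, d=(M4−M3)/(6·1)=2257/3900, b=Δ3−h3·(2M3+M4)/6=1879/780
seg 4: a=4, c=M4/2=-327/1300, d=(M5−M4)/(6·3)=109/3900, b=Δ4−h4·(2M4+M5)/6=331/1950
t_q=17/4 → seg 2, τ=1/4; S=0+4279/1950·τ+2863/1300·τ²+-419/300·τ³=55279/83200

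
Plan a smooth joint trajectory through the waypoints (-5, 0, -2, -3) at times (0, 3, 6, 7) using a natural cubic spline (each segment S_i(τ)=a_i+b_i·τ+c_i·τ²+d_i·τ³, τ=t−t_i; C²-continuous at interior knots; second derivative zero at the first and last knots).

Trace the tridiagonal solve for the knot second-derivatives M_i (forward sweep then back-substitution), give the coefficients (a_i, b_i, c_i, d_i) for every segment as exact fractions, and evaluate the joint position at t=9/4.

Δ: Δ0=5/3, Δ1=-2/3, Δ2=-1
row 1: diag=12, rhs=-14; c'=1/4, d'=-7/6
row 2: denom=8−3·1/4=29/4; d'=(-2−3·-7/6)/(29/4)=6/29
back: M2=6/29
back: M1=-7/6−1/4·6/29=-106/87
M: M0=0, M1=-106/87, M2=6/29, M3=0
seg 0: a=-5, c=M0/2=0, d=(M1−M0)/(6·3)=-53/783, b=Δ0−h0·(2M0+M1)/6=66/29
seg 1: a=0, c=M1/2=-53/87, d=(M2−M1)/(6·3)=62/783, b=Δ1−h1·(2M1+M2)/6=13/29
seg 2: a=-2, c=M2/2=3/29, d=(M3−M2)/(6·1)=-1/29, b=Δ2−h2·(2M2+M3)/6=-31/29
t_q=9/4 → seg 0, τ=9/4; S=-5+66/29·τ+0·τ²+-53/783·τ³=-1207/1856

  seg 0: a=-5 b=66/29 c=0 d=-53/783
  seg 1: a=0 b=13/29 c=-53/87 d=62/783
  seg 2: a=-2 b=-31/29 c=3/29 d=-1/29
S(9/4) = -1207/1856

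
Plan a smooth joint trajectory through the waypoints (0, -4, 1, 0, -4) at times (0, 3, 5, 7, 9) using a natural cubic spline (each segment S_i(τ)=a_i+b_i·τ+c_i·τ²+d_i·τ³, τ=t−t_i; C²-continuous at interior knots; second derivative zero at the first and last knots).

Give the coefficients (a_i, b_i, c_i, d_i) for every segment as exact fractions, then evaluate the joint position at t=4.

  seg 0: a=0 b=-590/213 c=0 d=34/213
  seg 1: a=-4 b=328/213 c=102/71 d=-815/1704
  seg 2: a=1 b=659/426 c=-407/284 d=349/1704
  seg 3: a=0 b=-368/213 c=-29/142 d=29/852
S(4) = -853/568

Δ: Δ0=-4/3, Δ1=5/2, Δ2=-1/2, Δ3=-2
row 1: diag=10, rhs=23; c'=1/5, d'=23/10
row 2: denom=8−2·1/5=38/5; d'=(-18−2·23/10)/(38/5)=-113/38
row 3: denom=8−2·5/19=142/19; d'=(-9−2·-113/38)/(142/19)=-29/71
back: M3=-29/71
back: M2=-113/38−5/19·-29/71=-407/142
back: M1=23/10−1/5·-407/142=204/71
M: M0=0, M1=204/71, M2=-407/142, M3=-29/71, M4=0
seg 0: a=0, c=M0/2=0, d=(M1−M0)/(6·3)=34/213, b=Δ0−h0·(2M0+M1)/6=-590/213
seg 1: a=-4, c=M1/2=102/71, d=(M2−M1)/(6·2)=-815/1704, b=Δ1−h1·(2M1+M2)/6=328/213
seg 2: a=1, c=M2/2=-407/284, d=(M3−M2)/(6·2)=349/1704, b=Δ2−h2·(2M2+M3)/6=659/426
seg 3: a=0, c=M3/2=-29/142, d=(M4−M3)/(6·2)=29/852, b=Δ3−h3·(2M3+M4)/6=-368/213
t_q=4 → seg 1, τ=1; S=-4+328/213·τ+102/71·τ²+-815/1704·τ³=-853/568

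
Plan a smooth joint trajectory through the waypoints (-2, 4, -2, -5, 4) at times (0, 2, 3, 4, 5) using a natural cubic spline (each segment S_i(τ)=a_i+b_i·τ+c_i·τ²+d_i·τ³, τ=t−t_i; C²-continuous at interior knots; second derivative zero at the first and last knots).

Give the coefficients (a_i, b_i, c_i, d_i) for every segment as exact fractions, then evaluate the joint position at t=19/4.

  seg 0: a=-2 b=264/43 c=0 d=-135/172
  seg 1: a=4 b=-141/43 c=-405/86 d=171/86
  seg 2: a=-2 b=-579/86 c=54/43 d=213/86
  seg 3: a=-5 b=138/43 c=747/86 d=-249/86
S(19/4) = 5897/5504

Δ: Δ0=3, Δ1=-6, Δ2=-3, Δ3=9
row 1: diag=6, rhs=-54; c'=1/6, d'=-9
row 2: denom=4−1·1/6=23/6; d'=(18−1·-9)/(23/6)=162/23
row 3: denom=4−1·6/23=86/23; d'=(72−1·162/23)/(86/23)=747/43
back: M3=747/43
back: M2=162/23−6/23·747/43=108/43
back: M1=-9−1/6·108/43=-405/43
M: M0=0, M1=-405/43, M2=108/43, M3=747/43, M4=0
seg 0: a=-2, c=M0/2=0, d=(M1−M0)/(6·2)=-135/172, b=Δ0−h0·(2M0+M1)/6=264/43
seg 1: a=4, c=M1/2=-405/86, d=(M2−M1)/(6·1)=171/86, b=Δ1−h1·(2M1+M2)/6=-141/43
seg 2: a=-2, c=M2/2=54/43, d=(M3−M2)/(6·1)=213/86, b=Δ2−h2·(2M2+M3)/6=-579/86
seg 3: a=-5, c=M3/2=747/86, d=(M4−M3)/(6·1)=-249/86, b=Δ3−h3·(2M3+M4)/6=138/43
t_q=19/4 → seg 3, τ=3/4; S=-5+138/43·τ+747/86·τ²+-249/86·τ³=5897/5504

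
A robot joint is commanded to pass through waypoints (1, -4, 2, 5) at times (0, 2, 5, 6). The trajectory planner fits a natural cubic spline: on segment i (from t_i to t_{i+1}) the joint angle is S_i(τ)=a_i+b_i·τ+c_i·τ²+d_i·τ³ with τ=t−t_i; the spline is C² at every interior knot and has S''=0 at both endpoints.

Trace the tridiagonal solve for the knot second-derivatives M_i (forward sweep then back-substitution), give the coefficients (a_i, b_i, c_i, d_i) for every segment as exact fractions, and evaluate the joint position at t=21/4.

  seg 0: a=1 b=-487/142 c=0 d=33/142
  seg 1: a=-4 b=-91/142 c=99/71 d=-73/426
  seg 2: a=2 b=220/71 c=-21/142 d=7/142
S(21/4) = 25139/9088

Δ: Δ0=-5/2, Δ1=2, Δ2=3
row 1: diag=10, rhs=27; c'=3/10, d'=27/10
row 2: denom=8−3·3/10=71/10; d'=(6−3·27/10)/(71/10)=-21/71
back: M2=-21/71
back: M1=27/10−3/10·-21/71=198/71
M: M0=0, M1=198/71, M2=-21/71, M3=0
seg 0: a=1, c=M0/2=0, d=(M1−M0)/(6·2)=33/142, b=Δ0−h0·(2M0+M1)/6=-487/142
seg 1: a=-4, c=M1/2=99/71, d=(M2−M1)/(6·3)=-73/426, b=Δ1−h1·(2M1+M2)/6=-91/142
seg 2: a=2, c=M2/2=-21/142, d=(M3−M2)/(6·1)=7/142, b=Δ2−h2·(2M2+M3)/6=220/71
t_q=21/4 → seg 2, τ=1/4; S=2+220/71·τ+-21/142·τ²+7/142·τ³=25139/9088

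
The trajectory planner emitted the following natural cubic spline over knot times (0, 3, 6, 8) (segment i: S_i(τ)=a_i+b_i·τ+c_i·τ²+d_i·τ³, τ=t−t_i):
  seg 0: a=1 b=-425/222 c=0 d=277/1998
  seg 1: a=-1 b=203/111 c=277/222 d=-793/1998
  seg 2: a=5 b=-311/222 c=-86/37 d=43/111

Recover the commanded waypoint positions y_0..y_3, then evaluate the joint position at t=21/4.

y_0 = S_0(0) = a_0 = 1
y_1 = S_1(0) = a_1 = -1
y_2 = S_2(0) = a_2 = 5
y_3 = S_2(2) = -4
t_q=21/4 is in segment 1 (τ=9/4); S_1(τ)=23257/4736

y_0=1 y_1=-1 y_2=5 y_3=-4
S(21/4) = 23257/4736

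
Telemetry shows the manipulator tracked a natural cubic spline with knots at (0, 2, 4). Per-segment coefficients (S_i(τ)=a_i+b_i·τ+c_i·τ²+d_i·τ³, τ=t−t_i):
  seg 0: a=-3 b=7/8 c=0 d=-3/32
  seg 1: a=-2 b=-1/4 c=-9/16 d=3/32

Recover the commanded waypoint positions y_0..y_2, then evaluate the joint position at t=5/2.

y_0=-3 y_1=-2 y_2=-4
S(5/2) = -577/256

y_0 = S_0(0) = a_0 = -3
y_1 = S_1(0) = a_1 = -2
y_2 = S_1(2) = -4
t_q=5/2 is in segment 1 (τ=1/2); S_1(τ)=-577/256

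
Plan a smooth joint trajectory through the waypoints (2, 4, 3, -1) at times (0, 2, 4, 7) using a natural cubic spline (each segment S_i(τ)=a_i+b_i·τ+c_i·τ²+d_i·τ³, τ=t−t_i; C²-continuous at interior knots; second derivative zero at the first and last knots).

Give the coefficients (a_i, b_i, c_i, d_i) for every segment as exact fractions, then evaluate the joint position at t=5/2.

Δ: Δ0=1, Δ1=-1/2, Δ2=-4/3
row 1: diag=8, rhs=-9; c'=1/4, d'=-9/8
row 2: denom=10−2·1/4=19/2; d'=(-5−2·-9/8)/(19/2)=-11/38
back: M2=-11/38
back: M1=-9/8−1/4·-11/38=-20/19
M: M0=0, M1=-20/19, M2=-11/38, M3=0
seg 0: a=2, c=M0/2=0, d=(M1−M0)/(6·2)=-5/57, b=Δ0−h0·(2M0+M1)/6=77/57
seg 1: a=4, c=M1/2=-10/19, d=(M2−M1)/(6·2)=29/456, b=Δ1−h1·(2M1+M2)/6=17/57
seg 2: a=3, c=M2/2=-11/76, d=(M3−M2)/(6·3)=11/684, b=Δ2−h2·(2M2+M3)/6=-119/114
t_q=5/2 → seg 1, τ=1/2; S=4+17/57·τ+-10/19·τ²+29/456·τ³=4895/1216

  seg 0: a=2 b=77/57 c=0 d=-5/57
  seg 1: a=4 b=17/57 c=-10/19 d=29/456
  seg 2: a=3 b=-119/114 c=-11/76 d=11/684
S(5/2) = 4895/1216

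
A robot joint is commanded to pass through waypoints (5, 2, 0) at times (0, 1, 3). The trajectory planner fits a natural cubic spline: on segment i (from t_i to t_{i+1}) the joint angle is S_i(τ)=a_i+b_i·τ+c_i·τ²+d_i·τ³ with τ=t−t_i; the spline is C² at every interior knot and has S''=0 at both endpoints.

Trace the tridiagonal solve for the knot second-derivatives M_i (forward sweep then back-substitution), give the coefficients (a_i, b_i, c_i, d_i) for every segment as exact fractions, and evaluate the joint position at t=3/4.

  seg 0: a=5 b=-10/3 c=0 d=1/3
  seg 1: a=2 b=-7/3 c=1 d=-1/6
S(3/4) = 169/64

Δ: Δ0=-3, Δ1=-1
row 1: diag=6, rhs=12; c'=1/3, d'=2
back: M1=2
M: M0=0, M1=2, M2=0
seg 0: a=5, c=M0/2=0, d=(M1−M0)/(6·1)=1/3, b=Δ0−h0·(2M0+M1)/6=-10/3
seg 1: a=2, c=M1/2=1, d=(M2−M1)/(6·2)=-1/6, b=Δ1−h1·(2M1+M2)/6=-7/3
t_q=3/4 → seg 0, τ=3/4; S=5+-10/3·τ+0·τ²+1/3·τ³=169/64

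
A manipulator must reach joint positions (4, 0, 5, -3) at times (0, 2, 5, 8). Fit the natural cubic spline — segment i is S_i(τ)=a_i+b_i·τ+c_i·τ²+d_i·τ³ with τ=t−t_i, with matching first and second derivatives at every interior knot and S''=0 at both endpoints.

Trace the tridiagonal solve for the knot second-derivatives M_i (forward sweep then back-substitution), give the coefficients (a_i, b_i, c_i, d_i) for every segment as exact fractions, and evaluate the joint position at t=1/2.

Δ: Δ0=-2, Δ1=5/3, Δ2=-8/3
row 1: diag=10, rhs=22; c'=3/10, d'=11/5
row 2: denom=12−3·3/10=111/10; d'=(-26−3·11/5)/(111/10)=-326/111
back: M2=-326/111
back: M1=11/5−3/10·-326/111=114/37
M: M0=0, M1=114/37, M2=-326/111, M3=0
seg 0: a=4, c=M0/2=0, d=(M1−M0)/(6·2)=19/74, b=Δ0−h0·(2M0+M1)/6=-112/37
seg 1: a=0, c=M1/2=57/37, d=(M2−M1)/(6·3)=-334/999, b=Δ1−h1·(2M1+M2)/6=2/37
seg 2: a=5, c=M2/2=-163/111, d=(M3−M2)/(6·3)=163/999, b=Δ2−h2·(2M2+M3)/6=10/37
t_q=1/2 → seg 0, τ=1/2; S=4+-112/37·τ+0·τ²+19/74·τ³=1491/592

  seg 0: a=4 b=-112/37 c=0 d=19/74
  seg 1: a=0 b=2/37 c=57/37 d=-334/999
  seg 2: a=5 b=10/37 c=-163/111 d=163/999
S(1/2) = 1491/592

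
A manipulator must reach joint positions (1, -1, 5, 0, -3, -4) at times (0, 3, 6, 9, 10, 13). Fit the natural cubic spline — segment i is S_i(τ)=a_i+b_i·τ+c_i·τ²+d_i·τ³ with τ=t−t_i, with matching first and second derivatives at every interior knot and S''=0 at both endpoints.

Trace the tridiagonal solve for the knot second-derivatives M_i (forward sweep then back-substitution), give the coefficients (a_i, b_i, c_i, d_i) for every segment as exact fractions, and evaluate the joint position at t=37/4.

Δ: Δ0=-2/3, Δ1=2, Δ2=-5/3, Δ3=-3, Δ4=-1/3
row 1: diag=12, rhs=16; c'=1/4, d'=4/3
row 2: denom=12−3·1/4=45/4; d'=(-22−3·4/3)/(45/4)=-104/45
row 3: denom=8−3·4/15=36/5; d'=(-8−3·-104/45)/(36/5)=-4/27
row 4: denom=8−1·5/36=283/36; d'=(16−1·-4/27)/(283/36)=1744/849
back: M4=1744/849
back: M3=-4/27−5/36·1744/849=-368/849
back: M2=-104/45−4/15·-368/849=-1864/849
back: M1=4/3−1/4·-1864/849=1598/849
M: M0=0, M1=1598/849, M2=-1864/849, M3=-368/849, M4=1744/849, M5=0
seg 0: a=1, c=M0/2=0, d=(M1−M0)/(6·3)=799/7641, b=Δ0−h0·(2M0+M1)/6=-455/283
seg 1: a=-1, c=M1/2=799/849, d=(M2−M1)/(6·3)=-577/2547, b=Δ1−h1·(2M1+M2)/6=344/283
seg 2: a=5, c=M2/2=-932/849, d=(M3−M2)/(6·3)=748/7641, b=Δ2−h2·(2M2+M3)/6=211/283
seg 3: a=0, c=M3/2=-184/849, d=(M4−M3)/(6·1)=352/849, b=Δ3−h3·(2M3+M4)/6=-905/283
seg 4: a=-3, c=M4/2=872/849, d=(M5−M4)/(6·3)=-872/7641, b=Δ4−h4·(2M4+M5)/6=-2027/849
t_q=37/4 → seg 3, τ=1/4; S=0+-905/283·τ+-184/849·τ²+352/849·τ³=-913/1132

  seg 0: a=1 b=-455/283 c=0 d=799/7641
  seg 1: a=-1 b=344/283 c=799/849 d=-577/2547
  seg 2: a=5 b=211/283 c=-932/849 d=748/7641
  seg 3: a=0 b=-905/283 c=-184/849 d=352/849
  seg 4: a=-3 b=-2027/849 c=872/849 d=-872/7641
S(37/4) = -913/1132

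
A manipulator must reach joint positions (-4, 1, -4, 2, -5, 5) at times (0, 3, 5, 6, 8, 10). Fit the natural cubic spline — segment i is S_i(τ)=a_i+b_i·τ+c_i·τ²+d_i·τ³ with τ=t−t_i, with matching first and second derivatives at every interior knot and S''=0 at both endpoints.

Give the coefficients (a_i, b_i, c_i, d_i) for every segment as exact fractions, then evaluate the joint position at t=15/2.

Δ: Δ0=5/3, Δ1=-5/2, Δ2=6, Δ3=-7/2, Δ4=5
row 1: diag=10, rhs=-25; c'=1/5, d'=-5/2
row 2: denom=6−2·1/5=28/5; d'=(51−2·-5/2)/(28/5)=10
row 3: denom=6−1·5/28=163/28; d'=(-57−1·10)/(163/28)=-1876/163
row 4: denom=8−2·56/163=1192/163; d'=(51−2·-1876/163)/(1192/163)=12065/1192
back: M4=12065/1192
back: M3=-1876/163−56/163·12065/1192=-2233/149
back: M2=10−5/28·-2233/149=7555/596
back: M1=-5/2−1/5·7555/596=-3001/596
M: M0=0, M1=-3001/596, M2=7555/596, M3=-2233/149, M4=12065/1192, M5=0
seg 0: a=-4, c=M0/2=0, d=(M1−M0)/(6·3)=-3001/10728, b=Δ0−h0·(2M0+M1)/6=14963/3576
seg 1: a=1, c=M1/2=-3001/1192, d=(M2−M1)/(6·2)=2639/1788, b=Δ1−h1·(2M1+M2)/6=-6023/1788
seg 2: a=-4, c=M2/2=7555/1192, d=(M3−M2)/(6·1)=-16487/3576, b=Δ2−h2·(2M2+M3)/6=7639/1788
seg 3: a=2, c=M3/2=-2233/298, d=(M4−M3)/(6·2)=29929/14304, b=Δ3−h3·(2M3+M4)/6=11147/3576
seg 4: a=-5, c=M4/2=12065/2384, d=(M5−M4)/(6·2)=-12065/14304, b=Δ4−h4·(2M4+M5)/6=-3125/1788
t_q=15/2 → seg 3, τ=3/2; S=2+11147/3576·τ+-2233/298·τ²+29929/14304·τ³=-119103/38144

  seg 0: a=-4 b=14963/3576 c=0 d=-3001/10728
  seg 1: a=1 b=-6023/1788 c=-3001/1192 d=2639/1788
  seg 2: a=-4 b=7639/1788 c=7555/1192 d=-16487/3576
  seg 3: a=2 b=11147/3576 c=-2233/298 d=29929/14304
  seg 4: a=-5 b=-3125/1788 c=12065/2384 d=-12065/14304
S(15/2) = -119103/38144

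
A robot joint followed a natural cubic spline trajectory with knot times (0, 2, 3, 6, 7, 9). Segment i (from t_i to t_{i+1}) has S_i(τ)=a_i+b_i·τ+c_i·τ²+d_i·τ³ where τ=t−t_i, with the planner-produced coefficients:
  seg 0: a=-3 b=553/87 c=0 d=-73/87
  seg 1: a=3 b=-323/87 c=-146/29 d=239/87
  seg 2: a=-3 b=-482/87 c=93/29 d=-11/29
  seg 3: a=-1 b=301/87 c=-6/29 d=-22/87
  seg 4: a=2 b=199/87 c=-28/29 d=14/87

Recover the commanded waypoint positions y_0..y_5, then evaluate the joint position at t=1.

y_0 = S_0(0) = a_0 = -3
y_1 = S_1(0) = a_1 = 3
y_2 = S_2(0) = a_2 = -3
y_3 = S_3(0) = a_3 = -1
y_4 = S_4(0) = a_4 = 2
y_5 = S_4(2) = 4
t_q=1 is in segment 0 (τ=1); S_0(τ)=73/29

y_0=-3 y_1=3 y_2=-3 y_3=-1 y_4=2 y_5=4
S(1) = 73/29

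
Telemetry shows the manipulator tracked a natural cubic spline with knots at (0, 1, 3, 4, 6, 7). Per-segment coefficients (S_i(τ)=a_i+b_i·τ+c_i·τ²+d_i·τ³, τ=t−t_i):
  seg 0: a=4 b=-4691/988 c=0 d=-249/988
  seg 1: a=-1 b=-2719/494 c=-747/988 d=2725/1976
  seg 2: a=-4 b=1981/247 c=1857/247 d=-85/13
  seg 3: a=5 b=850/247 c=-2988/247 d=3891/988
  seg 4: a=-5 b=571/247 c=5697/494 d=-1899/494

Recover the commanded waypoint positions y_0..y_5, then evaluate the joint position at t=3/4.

y_0=4 y_1=-1 y_2=-4 y_3=5 y_4=-5 y_5=5
S(3/4) = 21037/63232

y_0 = S_0(0) = a_0 = 4
y_1 = S_1(0) = a_1 = -1
y_2 = S_2(0) = a_2 = -4
y_3 = S_3(0) = a_3 = 5
y_4 = S_4(0) = a_4 = -5
y_5 = S_4(1) = 5
t_q=3/4 is in segment 0 (τ=3/4); S_0(τ)=21037/63232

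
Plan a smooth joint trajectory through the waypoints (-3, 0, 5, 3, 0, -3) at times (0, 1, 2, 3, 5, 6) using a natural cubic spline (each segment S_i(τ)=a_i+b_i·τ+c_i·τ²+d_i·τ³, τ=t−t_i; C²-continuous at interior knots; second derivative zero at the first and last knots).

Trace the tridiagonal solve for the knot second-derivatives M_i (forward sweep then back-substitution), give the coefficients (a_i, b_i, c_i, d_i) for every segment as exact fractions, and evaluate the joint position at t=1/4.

  seg 0: a=-3 b=149/76 c=0 d=79/76
  seg 1: a=0 b=193/38 c=237/76 d=-243/76
  seg 2: a=5 b=131/76 c=-123/19 d=11/4
  seg 3: a=3 b=-113/38 c=135/76 d=-79/152
  seg 4: a=0 b=-40/19 c=-51/38 d=17/38
S(1/4) = -12129/4864

Δ: Δ0=3, Δ1=5, Δ2=-2, Δ3=-3/2, Δ4=-3
row 1: diag=4, rhs=12; c'=1/4, d'=3
row 2: denom=4−1·1/4=15/4; d'=(-42−1·3)/(15/4)=-12
row 3: denom=6−1·4/15=86/15; d'=(3−1·-12)/(86/15)=225/86
row 4: denom=6−2·15/43=228/43; d'=(-9−2·225/86)/(228/43)=-51/19
back: M4=-51/19
back: M3=225/86−15/43·-51/19=135/38
back: M2=-12−4/15·135/38=-246/19
back: M1=3−1/4·-246/19=237/38
M: M0=0, M1=237/38, M2=-246/19, M3=135/38, M4=-51/19, M5=0
seg 0: a=-3, c=M0/2=0, d=(M1−M0)/(6·1)=79/76, b=Δ0−h0·(2M0+M1)/6=149/76
seg 1: a=0, c=M1/2=237/76, d=(M2−M1)/(6·1)=-243/76, b=Δ1−h1·(2M1+M2)/6=193/38
seg 2: a=5, c=M2/2=-123/19, d=(M3−M2)/(6·1)=11/4, b=Δ2−h2·(2M2+M3)/6=131/76
seg 3: a=3, c=M3/2=135/76, d=(M4−M3)/(6·2)=-79/152, b=Δ3−h3·(2M3+M4)/6=-113/38
seg 4: a=0, c=M4/2=-51/38, d=(M5−M4)/(6·1)=17/38, b=Δ4−h4·(2M4+M5)/6=-40/19
t_q=1/4 → seg 0, τ=1/4; S=-3+149/76·τ+0·τ²+79/76·τ³=-12129/4864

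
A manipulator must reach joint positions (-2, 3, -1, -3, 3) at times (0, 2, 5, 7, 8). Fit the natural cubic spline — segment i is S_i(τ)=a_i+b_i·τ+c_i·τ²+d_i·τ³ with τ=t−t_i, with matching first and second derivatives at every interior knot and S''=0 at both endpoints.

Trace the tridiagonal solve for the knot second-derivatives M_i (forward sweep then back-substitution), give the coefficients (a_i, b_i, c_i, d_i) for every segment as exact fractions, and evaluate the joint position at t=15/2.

  seg 0: a=-2 b=4867/1518 c=0 d=-134/759
  seg 1: a=3 b=1651/1518 c=-268/253 d=383/4554
  seg 2: a=-1 b=-2275/759 c=-153/506 d=1975/3036
  seg 3: a=-3 b=2732/759 c=911/253 d=-911/759
S(15/2) = -911/2024

Δ: Δ0=5/2, Δ1=-4/3, Δ2=-1, Δ3=6
row 1: diag=10, rhs=-23; c'=3/10, d'=-23/10
row 2: denom=10−3·3/10=91/10; d'=(2−3·-23/10)/(91/10)=89/91
row 3: denom=6−2·20/91=506/91; d'=(42−2·89/91)/(506/91)=1822/253
back: M3=1822/253
back: M2=89/91−20/91·1822/253=-153/253
back: M1=-23/10−3/10·-153/253=-536/253
M: M0=0, M1=-536/253, M2=-153/253, M3=1822/253, M4=0
seg 0: a=-2, c=M0/2=0, d=(M1−M0)/(6·2)=-134/759, b=Δ0−h0·(2M0+M1)/6=4867/1518
seg 1: a=3, c=M1/2=-268/253, d=(M2−M1)/(6·3)=383/4554, b=Δ1−h1·(2M1+M2)/6=1651/1518
seg 2: a=-1, c=M2/2=-153/506, d=(M3−M2)/(6·2)=1975/3036, b=Δ2−h2·(2M2+M3)/6=-2275/759
seg 3: a=-3, c=M3/2=911/253, d=(M4−M3)/(6·1)=-911/759, b=Δ3−h3·(2M3+M4)/6=2732/759
t_q=15/2 → seg 3, τ=1/2; S=-3+2732/759·τ+911/253·τ²+-911/759·τ³=-911/2024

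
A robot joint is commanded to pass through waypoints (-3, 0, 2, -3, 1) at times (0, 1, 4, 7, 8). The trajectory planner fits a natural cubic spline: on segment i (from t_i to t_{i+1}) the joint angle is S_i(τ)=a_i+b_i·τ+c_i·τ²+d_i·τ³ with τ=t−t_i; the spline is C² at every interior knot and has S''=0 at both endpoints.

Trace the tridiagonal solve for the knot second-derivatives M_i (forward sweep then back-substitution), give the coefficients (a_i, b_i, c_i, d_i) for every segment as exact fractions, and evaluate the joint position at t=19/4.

Δ: Δ0=3, Δ1=2/3, Δ2=-5/3, Δ3=4
row 1: diag=8, rhs=-14; c'=3/8, d'=-7/4
row 2: denom=12−3·3/8=87/8; d'=(-14−3·-7/4)/(87/8)=-70/87
row 3: denom=8−3·8/29=208/29; d'=(34−3·-70/87)/(208/29)=66/13
back: M3=66/13
back: M2=-70/87−8/29·66/13=-86/39
back: M1=-7/4−3/8·-86/39=-12/13
M: M0=0, M1=-12/13, M2=-86/39, M3=66/13, M4=0
seg 0: a=-3, c=M0/2=0, d=(M1−M0)/(6·1)=-2/13, b=Δ0−h0·(2M0+M1)/6=41/13
seg 1: a=0, c=M1/2=-6/13, d=(M2−M1)/(6·3)=-25/351, b=Δ1−h1·(2M1+M2)/6=35/13
seg 2: a=2, c=M2/2=-43/39, d=(M3−M2)/(6·3)=142/351, b=Δ2−h2·(2M2+M3)/6=-2
seg 3: a=-3, c=M3/2=33/13, d=(M4−M3)/(6·1)=-11/13, b=Δ3−h3·(2M3+M4)/6=30/13
t_q=19/4 → seg 2, τ=3/4; S=2+-2·τ+-43/39·τ²+142/351·τ³=21/416

  seg 0: a=-3 b=41/13 c=0 d=-2/13
  seg 1: a=0 b=35/13 c=-6/13 d=-25/351
  seg 2: a=2 b=-2 c=-43/39 d=142/351
  seg 3: a=-3 b=30/13 c=33/13 d=-11/13
S(19/4) = 21/416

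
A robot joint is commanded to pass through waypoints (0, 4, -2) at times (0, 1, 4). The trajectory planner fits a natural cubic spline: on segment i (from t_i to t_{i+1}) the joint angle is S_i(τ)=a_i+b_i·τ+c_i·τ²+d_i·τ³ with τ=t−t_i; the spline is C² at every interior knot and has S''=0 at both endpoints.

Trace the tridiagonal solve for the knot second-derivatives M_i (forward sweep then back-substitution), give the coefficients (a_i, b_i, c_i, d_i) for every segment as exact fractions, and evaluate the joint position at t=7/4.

  seg 0: a=0 b=19/4 c=0 d=-3/4
  seg 1: a=4 b=5/2 c=-9/4 d=1/4
S(7/4) = 1207/256

Δ: Δ0=4, Δ1=-2
row 1: diag=8, rhs=-36; c'=3/8, d'=-9/2
back: M1=-9/2
M: M0=0, M1=-9/2, M2=0
seg 0: a=0, c=M0/2=0, d=(M1−M0)/(6·1)=-3/4, b=Δ0−h0·(2M0+M1)/6=19/4
seg 1: a=4, c=M1/2=-9/4, d=(M2−M1)/(6·3)=1/4, b=Δ1−h1·(2M1+M2)/6=5/2
t_q=7/4 → seg 1, τ=3/4; S=4+5/2·τ+-9/4·τ²+1/4·τ³=1207/256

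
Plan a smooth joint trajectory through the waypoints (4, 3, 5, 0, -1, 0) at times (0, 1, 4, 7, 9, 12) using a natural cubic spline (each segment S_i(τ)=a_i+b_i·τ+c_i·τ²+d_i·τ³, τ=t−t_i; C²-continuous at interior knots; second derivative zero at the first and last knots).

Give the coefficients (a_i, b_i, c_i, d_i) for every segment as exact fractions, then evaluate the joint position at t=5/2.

Δ: Δ0=-1, Δ1=2/3, Δ2=-5/3, Δ3=-1/2, Δ4=1/3
row 1: diag=8, rhs=10; c'=3/8, d'=5/4
row 2: denom=12−3·3/8=87/8; d'=(-14−3·5/4)/(87/8)=-142/87
row 3: denom=10−3·8/29=266/29; d'=(7−3·-142/87)/(266/29)=345/266
row 4: denom=10−2·29/133=1272/133; d'=(5−2·345/266)/(1272/133)=40/159
back: M4=40/159
back: M3=345/266−29/133·40/159=395/318
back: M2=-142/87−8/29·395/318=-314/159
back: M1=5/4−3/8·-314/159=211/106
M: M0=0, M1=211/106, M2=-314/159, M3=395/318, M4=40/159, M5=0
seg 0: a=4, c=M0/2=0, d=(M1−M0)/(6·1)=211/636, b=Δ0−h0·(2M0+M1)/6=-847/636
seg 1: a=3, c=M1/2=211/212, d=(M2−M1)/(6·3)=-1261/5724, b=Δ1−h1·(2M1+M2)/6=-107/318
seg 2: a=5, c=M2/2=-157/159, d=(M3−M2)/(6·3)=341/1908, b=Δ2−h2·(2M2+M3)/6=-199/636
seg 3: a=0, c=M3/2=395/636, d=(M4−M3)/(6·2)=-35/424, b=Δ3−h3·(2M3+M4)/6=-449/318
seg 4: a=-1, c=M4/2=20/159, d=(M5−M4)/(6·3)=-20/1431, b=Δ4−h4·(2M4+M5)/6=13/159
t_q=5/2 → seg 1, τ=3/2; S=3+-107/318·τ+211/212·τ²+-1261/5724·τ³=6769/1696

  seg 0: a=4 b=-847/636 c=0 d=211/636
  seg 1: a=3 b=-107/318 c=211/212 d=-1261/5724
  seg 2: a=5 b=-199/636 c=-157/159 d=341/1908
  seg 3: a=0 b=-449/318 c=395/636 d=-35/424
  seg 4: a=-1 b=13/159 c=20/159 d=-20/1431
S(5/2) = 6769/1696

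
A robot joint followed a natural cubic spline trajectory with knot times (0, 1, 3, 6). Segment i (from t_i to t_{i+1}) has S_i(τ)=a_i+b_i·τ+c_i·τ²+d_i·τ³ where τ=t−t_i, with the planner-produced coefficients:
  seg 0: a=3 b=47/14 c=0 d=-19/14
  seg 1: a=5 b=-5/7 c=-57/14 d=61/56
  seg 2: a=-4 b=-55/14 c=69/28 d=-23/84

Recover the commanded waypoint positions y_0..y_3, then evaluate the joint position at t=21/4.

y_0 = S_0(0) = a_0 = 3
y_1 = S_1(0) = a_1 = 5
y_2 = S_2(0) = a_2 = -4
y_3 = S_2(3) = -1
t_q=21/4 is in segment 2 (τ=9/4); S_2(τ)=-6241/1792

y_0=3 y_1=5 y_2=-4 y_3=-1
S(21/4) = -6241/1792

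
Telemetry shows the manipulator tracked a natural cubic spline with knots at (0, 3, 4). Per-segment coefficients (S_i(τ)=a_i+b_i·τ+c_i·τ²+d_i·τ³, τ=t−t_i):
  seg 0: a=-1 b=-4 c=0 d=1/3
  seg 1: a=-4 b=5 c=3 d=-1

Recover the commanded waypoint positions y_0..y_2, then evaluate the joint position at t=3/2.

y_0 = S_0(0) = a_0 = -1
y_1 = S_1(0) = a_1 = -4
y_2 = S_1(1) = 3
t_q=3/2 is in segment 0 (τ=3/2); S_0(τ)=-47/8

y_0=-1 y_1=-4 y_2=3
S(3/2) = -47/8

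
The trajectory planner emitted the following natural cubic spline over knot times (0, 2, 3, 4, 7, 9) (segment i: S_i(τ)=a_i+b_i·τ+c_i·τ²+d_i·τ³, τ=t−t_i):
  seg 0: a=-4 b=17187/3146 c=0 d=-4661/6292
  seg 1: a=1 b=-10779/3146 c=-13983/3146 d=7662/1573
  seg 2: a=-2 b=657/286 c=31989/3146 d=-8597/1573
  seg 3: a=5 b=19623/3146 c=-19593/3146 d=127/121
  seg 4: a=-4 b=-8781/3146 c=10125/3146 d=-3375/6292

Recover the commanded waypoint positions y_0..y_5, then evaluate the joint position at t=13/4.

y_0 = S_0(0) = a_0 = -4
y_1 = S_1(0) = a_1 = 1
y_2 = S_2(0) = a_2 = -2
y_3 = S_3(0) = a_3 = 5
y_4 = S_4(0) = a_4 = -4
y_5 = S_4(2) = -1
t_q=13/4 is in segment 2 (τ=1/4); S_2(τ)=-88147/100672

y_0=-4 y_1=1 y_2=-2 y_3=5 y_4=-4 y_5=-1
S(13/4) = -88147/100672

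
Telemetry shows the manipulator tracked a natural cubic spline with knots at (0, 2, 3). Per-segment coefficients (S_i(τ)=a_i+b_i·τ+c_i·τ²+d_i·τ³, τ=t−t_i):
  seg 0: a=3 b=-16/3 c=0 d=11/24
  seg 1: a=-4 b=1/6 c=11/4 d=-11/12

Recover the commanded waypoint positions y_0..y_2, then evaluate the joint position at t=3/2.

y_0=3 y_1=-4 y_2=-2
S(3/2) = -221/64

y_0 = S_0(0) = a_0 = 3
y_1 = S_1(0) = a_1 = -4
y_2 = S_1(1) = -2
t_q=3/2 is in segment 0 (τ=3/2); S_0(τ)=-221/64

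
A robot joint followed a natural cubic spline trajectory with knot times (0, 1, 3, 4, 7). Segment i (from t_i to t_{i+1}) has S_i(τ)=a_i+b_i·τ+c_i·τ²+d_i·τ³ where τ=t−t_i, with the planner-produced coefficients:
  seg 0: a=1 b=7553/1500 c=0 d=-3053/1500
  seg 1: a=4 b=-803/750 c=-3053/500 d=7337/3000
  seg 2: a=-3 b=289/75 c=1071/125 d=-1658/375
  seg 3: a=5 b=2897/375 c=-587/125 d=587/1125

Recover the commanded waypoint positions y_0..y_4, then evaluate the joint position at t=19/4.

y_0=1 y_1=4 y_2=-3 y_3=5 y_4=0
S(19/4) = 66981/8000

y_0 = S_0(0) = a_0 = 1
y_1 = S_1(0) = a_1 = 4
y_2 = S_2(0) = a_2 = -3
y_3 = S_3(0) = a_3 = 5
y_4 = S_3(3) = 0
t_q=19/4 is in segment 3 (τ=3/4); S_3(τ)=66981/8000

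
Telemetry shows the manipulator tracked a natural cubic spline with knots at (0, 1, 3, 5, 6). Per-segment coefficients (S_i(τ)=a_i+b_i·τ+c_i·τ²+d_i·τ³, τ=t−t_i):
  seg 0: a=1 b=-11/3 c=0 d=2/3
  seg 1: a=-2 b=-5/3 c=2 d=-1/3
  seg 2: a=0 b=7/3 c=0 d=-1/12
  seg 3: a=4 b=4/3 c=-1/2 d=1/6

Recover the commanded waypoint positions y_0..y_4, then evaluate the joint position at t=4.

y_0 = S_0(0) = a_0 = 1
y_1 = S_1(0) = a_1 = -2
y_2 = S_2(0) = a_2 = 0
y_3 = S_3(0) = a_3 = 4
y_4 = S_3(1) = 5
t_q=4 is in segment 2 (τ=1); S_2(τ)=9/4

y_0=1 y_1=-2 y_2=0 y_3=4 y_4=5
S(4) = 9/4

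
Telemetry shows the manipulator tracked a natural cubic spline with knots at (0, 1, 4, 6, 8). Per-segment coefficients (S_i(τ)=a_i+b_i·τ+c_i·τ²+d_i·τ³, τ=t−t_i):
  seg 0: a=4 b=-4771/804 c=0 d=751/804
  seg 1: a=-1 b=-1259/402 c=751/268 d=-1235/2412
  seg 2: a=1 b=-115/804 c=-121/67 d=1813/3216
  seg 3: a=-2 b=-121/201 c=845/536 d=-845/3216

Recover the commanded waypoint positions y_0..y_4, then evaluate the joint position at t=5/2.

y_0=4 y_1=-1 y_2=1 y_3=-2 y_4=1
S(5/2) = -2403/2144

y_0 = S_0(0) = a_0 = 4
y_1 = S_1(0) = a_1 = -1
y_2 = S_2(0) = a_2 = 1
y_3 = S_3(0) = a_3 = -2
y_4 = S_3(2) = 1
t_q=5/2 is in segment 1 (τ=3/2); S_1(τ)=-2403/2144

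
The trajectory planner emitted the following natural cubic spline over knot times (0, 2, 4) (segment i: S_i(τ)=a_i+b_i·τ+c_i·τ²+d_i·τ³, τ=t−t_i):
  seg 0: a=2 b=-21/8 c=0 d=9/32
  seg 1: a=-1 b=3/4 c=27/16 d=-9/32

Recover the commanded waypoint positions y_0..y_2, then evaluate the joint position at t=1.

y_0 = S_0(0) = a_0 = 2
y_1 = S_1(0) = a_1 = -1
y_2 = S_1(2) = 5
t_q=1 is in segment 0 (τ=1); S_0(τ)=-11/32

y_0=2 y_1=-1 y_2=5
S(1) = -11/32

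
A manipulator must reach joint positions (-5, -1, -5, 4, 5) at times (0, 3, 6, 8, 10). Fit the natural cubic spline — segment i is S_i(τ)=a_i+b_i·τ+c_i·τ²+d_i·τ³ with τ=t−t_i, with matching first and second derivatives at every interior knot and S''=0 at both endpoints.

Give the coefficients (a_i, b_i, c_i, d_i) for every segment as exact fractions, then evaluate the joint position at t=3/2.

  seg 0: a=-5 b=37/14 c=0 d=-55/378
  seg 1: a=-1 b=-9/7 c=-55/42 d=163/378
  seg 2: a=-5 b=5/2 c=18/7 d=-11/14
  seg 3: a=4 b=47/14 c=-15/7 d=5/14
S(3/2) = -171/112

Δ: Δ0=4/3, Δ1=-4/3, Δ2=9/2, Δ3=1/2
row 1: diag=12, rhs=-16; c'=1/4, d'=-4/3
row 2: denom=10−3·1/4=37/4; d'=(35−3·-4/3)/(37/4)=156/37
row 3: denom=8−2·8/37=280/37; d'=(-24−2·156/37)/(280/37)=-30/7
back: M3=-30/7
back: M2=156/37−8/37·-30/7=36/7
back: M1=-4/3−1/4·36/7=-55/21
M: M0=0, M1=-55/21, M2=36/7, M3=-30/7, M4=0
seg 0: a=-5, c=M0/2=0, d=(M1−M0)/(6·3)=-55/378, b=Δ0−h0·(2M0+M1)/6=37/14
seg 1: a=-1, c=M1/2=-55/42, d=(M2−M1)/(6·3)=163/378, b=Δ1−h1·(2M1+M2)/6=-9/7
seg 2: a=-5, c=M2/2=18/7, d=(M3−M2)/(6·2)=-11/14, b=Δ2−h2·(2M2+M3)/6=5/2
seg 3: a=4, c=M3/2=-15/7, d=(M4−M3)/(6·2)=5/14, b=Δ3−h3·(2M3+M4)/6=47/14
t_q=3/2 → seg 0, τ=3/2; S=-5+37/14·τ+0·τ²+-55/378·τ³=-171/112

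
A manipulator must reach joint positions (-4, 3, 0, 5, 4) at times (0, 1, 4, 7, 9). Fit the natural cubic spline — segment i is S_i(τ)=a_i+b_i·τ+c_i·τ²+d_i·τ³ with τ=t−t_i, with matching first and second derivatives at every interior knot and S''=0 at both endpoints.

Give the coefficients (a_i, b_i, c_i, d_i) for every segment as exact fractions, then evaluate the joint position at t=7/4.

  seg 0: a=-4 b=13147/1596 c=0 d=-1975/1596
  seg 1: a=3 b=3611/798 c=-1975/532 d=8957/14364
  seg 2: a=0 b=-1457/1596 c=758/399 d=-4979/14364
  seg 3: a=5 b=899/798 c=-649/532 d=649/3192
S(7/4) = 8187/1792

Δ: Δ0=7, Δ1=-1, Δ2=5/3, Δ3=-1/2
row 1: diag=8, rhs=-48; c'=3/8, d'=-6
row 2: denom=12−3·3/8=87/8; d'=(16−3·-6)/(87/8)=272/87
row 3: denom=10−3·8/29=266/29; d'=(-13−3·272/87)/(266/29)=-649/266
back: M3=-649/266
back: M2=272/87−8/29·-649/266=1516/399
back: M1=-6−3/8·1516/399=-1975/266
M: M0=0, M1=-1975/266, M2=1516/399, M3=-649/266, M4=0
seg 0: a=-4, c=M0/2=0, d=(M1−M0)/(6·1)=-1975/1596, b=Δ0−h0·(2M0+M1)/6=13147/1596
seg 1: a=3, c=M1/2=-1975/532, d=(M2−M1)/(6·3)=8957/14364, b=Δ1−h1·(2M1+M2)/6=3611/798
seg 2: a=0, c=M2/2=758/399, d=(M3−M2)/(6·3)=-4979/14364, b=Δ2−h2·(2M2+M3)/6=-1457/1596
seg 3: a=5, c=M3/2=-649/532, d=(M4−M3)/(6·2)=649/3192, b=Δ3−h3·(2M3+M4)/6=899/798
t_q=7/4 → seg 1, τ=3/4; S=3+3611/798·τ+-1975/532·τ²+8957/14364·τ³=8187/1792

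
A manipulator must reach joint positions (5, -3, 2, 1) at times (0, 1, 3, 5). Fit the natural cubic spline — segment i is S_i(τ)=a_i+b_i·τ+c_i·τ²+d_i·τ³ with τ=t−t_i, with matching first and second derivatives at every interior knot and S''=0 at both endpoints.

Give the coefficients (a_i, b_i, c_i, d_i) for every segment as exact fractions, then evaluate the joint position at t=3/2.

  seg 0: a=5 b=-221/22 c=0 d=45/22
  seg 1: a=-3 b=-43/11 c=135/22 d=-129/88
  seg 2: a=2 b=67/22 c=-117/44 d=39/88
S(3/2) = -2537/704

Δ: Δ0=-8, Δ1=5/2, Δ2=-1/2
row 1: diag=6, rhs=63; c'=1/3, d'=21/2
row 2: denom=8−2·1/3=22/3; d'=(-18−2·21/2)/(22/3)=-117/22
back: M2=-117/22
back: M1=21/2−1/3·-117/22=135/11
M: M0=0, M1=135/11, M2=-117/22, M3=0
seg 0: a=5, c=M0/2=0, d=(M1−M0)/(6·1)=45/22, b=Δ0−h0·(2M0+M1)/6=-221/22
seg 1: a=-3, c=M1/2=135/22, d=(M2−M1)/(6·2)=-129/88, b=Δ1−h1·(2M1+M2)/6=-43/11
seg 2: a=2, c=M2/2=-117/44, d=(M3−M2)/(6·2)=39/88, b=Δ2−h2·(2M2+M3)/6=67/22
t_q=3/2 → seg 1, τ=1/2; S=-3+-43/11·τ+135/22·τ²+-129/88·τ³=-2537/704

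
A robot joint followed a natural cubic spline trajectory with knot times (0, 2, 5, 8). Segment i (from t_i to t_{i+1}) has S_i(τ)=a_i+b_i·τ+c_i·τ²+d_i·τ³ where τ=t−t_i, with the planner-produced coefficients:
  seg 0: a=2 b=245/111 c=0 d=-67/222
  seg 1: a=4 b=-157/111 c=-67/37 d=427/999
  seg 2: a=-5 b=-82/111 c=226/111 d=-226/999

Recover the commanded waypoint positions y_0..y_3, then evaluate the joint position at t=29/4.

y_0=2 y_1=4 y_2=-5 y_3=5
S(29/4) = 1265/1184

y_0 = S_0(0) = a_0 = 2
y_1 = S_1(0) = a_1 = 4
y_2 = S_2(0) = a_2 = -5
y_3 = S_2(3) = 5
t_q=29/4 is in segment 2 (τ=9/4); S_2(τ)=1265/1184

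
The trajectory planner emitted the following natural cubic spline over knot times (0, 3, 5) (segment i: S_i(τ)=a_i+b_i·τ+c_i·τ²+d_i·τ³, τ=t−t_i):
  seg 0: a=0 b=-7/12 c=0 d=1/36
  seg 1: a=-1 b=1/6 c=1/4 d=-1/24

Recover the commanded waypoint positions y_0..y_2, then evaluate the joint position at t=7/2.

y_0=0 y_1=-1 y_2=0
S(7/2) = -55/64

y_0 = S_0(0) = a_0 = 0
y_1 = S_1(0) = a_1 = -1
y_2 = S_1(2) = 0
t_q=7/2 is in segment 1 (τ=1/2); S_1(τ)=-55/64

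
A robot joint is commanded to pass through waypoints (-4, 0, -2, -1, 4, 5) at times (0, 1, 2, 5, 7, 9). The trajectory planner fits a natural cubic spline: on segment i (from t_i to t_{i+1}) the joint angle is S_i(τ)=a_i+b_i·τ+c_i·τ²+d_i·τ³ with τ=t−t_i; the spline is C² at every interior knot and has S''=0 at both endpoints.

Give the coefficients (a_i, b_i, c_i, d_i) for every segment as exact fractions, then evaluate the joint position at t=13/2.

  seg 0: a=-4 b=791/141 c=0 d=-227/141
  seg 1: a=0 b=110/141 c=-227/47 d=289/141
  seg 2: a=-2 b=-385/141 c=62/47 d=-14/141
  seg 3: a=-1 b=353/141 c=20/47 d=-241/1128
  seg 4: a=4 b=463/282 c=-161/188 d=161/1128
S(13/2) = 8999/3008

Δ: Δ0=4, Δ1=-2, Δ2=1/3, Δ3=5/2, Δ4=1/2
row 1: diag=4, rhs=-36; c'=1/4, d'=-9
row 2: denom=8−1·1/4=31/4; d'=(14−1·-9)/(31/4)=92/31
row 3: denom=10−3·12/31=274/31; d'=(13−3·92/31)/(274/31)=127/274
row 4: denom=8−2·31/137=1034/137; d'=(-12−2·127/274)/(1034/137)=-161/94
back: M4=-161/94
back: M3=127/274−31/137·-161/94=40/47
back: M2=92/31−12/31·40/47=124/47
back: M1=-9−1/4·124/47=-454/47
M: M0=0, M1=-454/47, M2=124/47, M3=40/47, M4=-161/94, M5=0
seg 0: a=-4, c=M0/2=0, d=(M1−M0)/(6·1)=-227/141, b=Δ0−h0·(2M0+M1)/6=791/141
seg 1: a=0, c=M1/2=-227/47, d=(M2−M1)/(6·1)=289/141, b=Δ1−h1·(2M1+M2)/6=110/141
seg 2: a=-2, c=M2/2=62/47, d=(M3−M2)/(6·3)=-14/141, b=Δ2−h2·(2M2+M3)/6=-385/141
seg 3: a=-1, c=M3/2=20/47, d=(M4−M3)/(6·2)=-241/1128, b=Δ3−h3·(2M3+M4)/6=353/141
seg 4: a=4, c=M4/2=-161/188, d=(M5−M4)/(6·2)=161/1128, b=Δ4−h4·(2M4+M5)/6=463/282
t_q=13/2 → seg 3, τ=3/2; S=-1+353/141·τ+20/47·τ²+-241/1128·τ³=8999/3008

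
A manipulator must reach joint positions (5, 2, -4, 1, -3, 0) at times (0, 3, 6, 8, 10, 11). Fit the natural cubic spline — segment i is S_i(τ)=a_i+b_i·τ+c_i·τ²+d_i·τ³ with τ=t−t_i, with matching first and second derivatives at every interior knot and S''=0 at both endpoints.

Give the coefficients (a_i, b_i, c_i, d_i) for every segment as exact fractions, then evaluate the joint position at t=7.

Δ: Δ0=-1, Δ1=-2, Δ2=5/2, Δ3=-2, Δ4=3
row 1: diag=12, rhs=-6; c'=1/4, d'=-1/2
row 2: denom=10−3·1/4=37/4; d'=(27−3·-1/2)/(37/4)=114/37
row 3: denom=8−2·8/37=280/37; d'=(-27−2·114/37)/(280/37)=-1227/280
row 4: denom=6−2·37/140=383/70; d'=(30−2·-1227/280)/(383/70)=5427/766
back: M4=5427/766
back: M3=-1227/280−37/140·5427/766=-4791/766
back: M2=114/37−8/37·-4791/766=1698/383
back: M1=-1/2−1/4·1698/383=-616/383
M: M0=0, M1=-616/383, M2=1698/383, M3=-4791/766, M4=5427/766, M5=0
seg 0: a=5, c=M0/2=0, d=(M1−M0)/(6·3)=-308/3447, b=Δ0−h0·(2M0+M1)/6=-75/383
seg 1: a=2, c=M1/2=-308/383, d=(M2−M1)/(6·3)=1157/3447, b=Δ1−h1·(2M1+M2)/6=-999/383
seg 2: a=-4, c=M2/2=849/383, d=(M3−M2)/(6·2)=-2729/3064, b=Δ2−h2·(2M2+M3)/6=624/383
seg 3: a=1, c=M3/2=-4791/1532, d=(M4−M3)/(6·2)=1703/1532, b=Δ3−h3·(2M3+M4)/6=-147/766
seg 4: a=-3, c=M4/2=5427/1532, d=(M5−M4)/(6·1)=-1809/1532, b=Δ4−h4·(2M4+M5)/6=489/766
t_q=7 → seg 2, τ=1; S=-4+624/383·τ+849/383·τ²+-2729/3064·τ³=-3201/3064

  seg 0: a=5 b=-75/383 c=0 d=-308/3447
  seg 1: a=2 b=-999/383 c=-308/383 d=1157/3447
  seg 2: a=-4 b=624/383 c=849/383 d=-2729/3064
  seg 3: a=1 b=-147/766 c=-4791/1532 d=1703/1532
  seg 4: a=-3 b=489/766 c=5427/1532 d=-1809/1532
S(7) = -3201/3064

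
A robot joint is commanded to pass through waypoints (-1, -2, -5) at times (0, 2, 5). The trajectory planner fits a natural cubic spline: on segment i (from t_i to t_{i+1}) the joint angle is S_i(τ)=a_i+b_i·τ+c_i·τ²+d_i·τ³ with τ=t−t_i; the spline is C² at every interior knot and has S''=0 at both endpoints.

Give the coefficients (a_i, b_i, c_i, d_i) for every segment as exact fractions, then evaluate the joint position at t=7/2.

  seg 0: a=-1 b=-2/5 c=0 d=-1/40
  seg 1: a=-2 b=-7/10 c=-3/20 d=1/60
S(7/2) = -533/160

Δ: Δ0=-1/2, Δ1=-1
row 1: diag=10, rhs=-3; c'=3/10, d'=-3/10
back: M1=-3/10
M: M0=0, M1=-3/10, M2=0
seg 0: a=-1, c=M0/2=0, d=(M1−M0)/(6·2)=-1/40, b=Δ0−h0·(2M0+M1)/6=-2/5
seg 1: a=-2, c=M1/2=-3/20, d=(M2−M1)/(6·3)=1/60, b=Δ1−h1·(2M1+M2)/6=-7/10
t_q=7/2 → seg 1, τ=3/2; S=-2+-7/10·τ+-3/20·τ²+1/60·τ³=-533/160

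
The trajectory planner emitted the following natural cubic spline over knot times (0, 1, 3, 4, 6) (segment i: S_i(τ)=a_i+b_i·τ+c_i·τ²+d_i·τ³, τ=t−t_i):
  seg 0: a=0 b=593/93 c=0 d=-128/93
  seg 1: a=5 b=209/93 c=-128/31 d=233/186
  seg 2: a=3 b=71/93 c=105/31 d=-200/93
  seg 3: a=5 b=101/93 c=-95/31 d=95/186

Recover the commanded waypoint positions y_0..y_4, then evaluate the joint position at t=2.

y_0 = S_0(0) = a_0 = 0
y_1 = S_1(0) = a_1 = 5
y_2 = S_2(0) = a_2 = 3
y_3 = S_3(0) = a_3 = 5
y_4 = S_3(2) = -1
t_q=2 is in segment 1 (τ=1); S_1(τ)=271/62

y_0=0 y_1=5 y_2=3 y_3=5 y_4=-1
S(2) = 271/62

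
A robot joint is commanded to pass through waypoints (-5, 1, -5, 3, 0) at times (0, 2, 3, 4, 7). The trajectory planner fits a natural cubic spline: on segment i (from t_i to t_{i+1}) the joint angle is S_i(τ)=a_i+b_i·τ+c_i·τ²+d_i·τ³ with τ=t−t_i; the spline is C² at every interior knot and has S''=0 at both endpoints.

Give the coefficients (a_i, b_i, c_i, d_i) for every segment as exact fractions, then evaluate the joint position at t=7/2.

Δ: Δ0=3, Δ1=-6, Δ2=8, Δ3=-1
row 1: diag=6, rhs=-54; c'=1/6, d'=-9
row 2: denom=4−1·1/6=23/6; d'=(84−1·-9)/(23/6)=558/23
row 3: denom=8−1·6/23=178/23; d'=(-54−1·558/23)/(178/23)=-900/89
back: M3=-900/89
back: M2=558/23−6/23·-900/89=2394/89
back: M1=-9−1/6·2394/89=-1200/89
M: M0=0, M1=-1200/89, M2=2394/89, M3=-900/89, M4=0
seg 0: a=-5, c=M0/2=0, d=(M1−M0)/(6·2)=-100/89, b=Δ0−h0·(2M0+M1)/6=667/89
seg 1: a=1, c=M1/2=-600/89, d=(M2−M1)/(6·1)=599/89, b=Δ1−h1·(2M1+M2)/6=-533/89
seg 2: a=-5, c=M2/2=1197/89, d=(M3−M2)/(6·1)=-549/89, b=Δ2−h2·(2M2+M3)/6=64/89
seg 3: a=3, c=M3/2=-450/89, d=(M4−M3)/(6·3)=50/89, b=Δ3−h3·(2M3+M4)/6=811/89
t_q=7/2 → seg 2, τ=1/2; S=-5+64/89·τ+1197/89·τ²+-549/89·τ³=-1459/712

  seg 0: a=-5 b=667/89 c=0 d=-100/89
  seg 1: a=1 b=-533/89 c=-600/89 d=599/89
  seg 2: a=-5 b=64/89 c=1197/89 d=-549/89
  seg 3: a=3 b=811/89 c=-450/89 d=50/89
S(7/2) = -1459/712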